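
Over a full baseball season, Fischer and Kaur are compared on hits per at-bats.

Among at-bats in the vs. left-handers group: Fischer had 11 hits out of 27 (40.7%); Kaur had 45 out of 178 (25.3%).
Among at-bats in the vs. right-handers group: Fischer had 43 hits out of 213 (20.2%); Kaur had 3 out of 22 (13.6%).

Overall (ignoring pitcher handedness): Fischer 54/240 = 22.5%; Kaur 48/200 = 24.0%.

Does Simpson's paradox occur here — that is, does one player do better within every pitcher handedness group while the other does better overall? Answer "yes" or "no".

yes

Within each pitcher handedness level (vs. left-handers 40.7% vs 25.3%; vs. right-handers 20.2% vs 13.6%), Fischer has the higher rate every time. Pooled: 22.5% vs 24.0% — Kaur has the higher rate overall. The two comparisons disagree.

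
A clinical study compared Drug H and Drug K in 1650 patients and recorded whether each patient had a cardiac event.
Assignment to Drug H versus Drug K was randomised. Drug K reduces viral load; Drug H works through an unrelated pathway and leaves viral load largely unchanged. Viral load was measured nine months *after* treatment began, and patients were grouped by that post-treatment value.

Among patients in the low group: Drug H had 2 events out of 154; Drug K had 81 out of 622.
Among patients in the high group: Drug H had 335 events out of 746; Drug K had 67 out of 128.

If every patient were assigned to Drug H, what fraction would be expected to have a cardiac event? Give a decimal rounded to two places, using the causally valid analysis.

0.37

The distribution of viral load is itself part of what the drug does — it is an intermediate outcome. Holding it fixed would remove that part of the effect; the total effect is the pooled difference.
So P(outcome | do(Drug H)) is just the pooled rate for Drug H: 337/900 = 0.374.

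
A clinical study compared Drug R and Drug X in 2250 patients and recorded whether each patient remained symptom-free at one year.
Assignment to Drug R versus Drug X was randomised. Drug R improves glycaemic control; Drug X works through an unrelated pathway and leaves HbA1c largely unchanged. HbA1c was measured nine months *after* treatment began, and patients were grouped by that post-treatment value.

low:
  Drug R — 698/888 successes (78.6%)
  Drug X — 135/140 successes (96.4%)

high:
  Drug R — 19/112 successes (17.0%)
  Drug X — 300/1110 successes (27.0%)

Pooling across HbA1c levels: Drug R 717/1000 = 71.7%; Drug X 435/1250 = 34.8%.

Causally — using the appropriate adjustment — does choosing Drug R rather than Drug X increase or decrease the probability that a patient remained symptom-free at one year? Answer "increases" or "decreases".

increases

The distribution of HbA1c is itself part of what the drug does — it is an intermediate outcome. Holding it fixed would remove that part of the effect; the total effect is the pooled difference.
Pooled: Drug R 71.7% vs Drug X 34.8%; Drug R is higher overall.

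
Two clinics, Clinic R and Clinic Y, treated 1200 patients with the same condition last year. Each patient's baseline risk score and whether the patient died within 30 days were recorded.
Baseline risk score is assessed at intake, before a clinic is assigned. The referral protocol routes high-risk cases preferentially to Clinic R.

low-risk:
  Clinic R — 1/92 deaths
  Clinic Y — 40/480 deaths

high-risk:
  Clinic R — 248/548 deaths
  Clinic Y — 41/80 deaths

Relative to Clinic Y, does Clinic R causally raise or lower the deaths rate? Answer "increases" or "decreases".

decreases

Baseline risk score is set before the clinic has any effect — it is not caused by the clinic — and it independently drives the outcome. That makes it a confounder, so the causal comparison is within baseline risk score levels.
Within each level — low-risk: 1.1% vs 8.3%; high-risk: 45.3% vs 51.2% — Clinic R is lower every time.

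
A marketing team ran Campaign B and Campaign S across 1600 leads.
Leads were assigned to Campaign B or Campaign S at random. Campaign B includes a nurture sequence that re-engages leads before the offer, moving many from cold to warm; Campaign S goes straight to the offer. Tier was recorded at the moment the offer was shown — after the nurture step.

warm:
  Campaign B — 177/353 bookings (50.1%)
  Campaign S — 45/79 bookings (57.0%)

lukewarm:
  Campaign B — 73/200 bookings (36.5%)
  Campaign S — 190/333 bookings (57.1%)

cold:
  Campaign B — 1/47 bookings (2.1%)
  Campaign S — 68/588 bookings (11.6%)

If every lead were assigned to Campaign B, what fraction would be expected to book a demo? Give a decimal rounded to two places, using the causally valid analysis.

0.42

Engagement tier is recorded after the campaign and is itself shifted by it — it sits on the causal path from campaign to outcome. Conditioning on a mediator would strip out part of the effect we want; the pooled comparison gives the total causal effect.
So P(outcome | do(Campaign B)) is just the pooled rate for Campaign B: 251/600 = 0.418.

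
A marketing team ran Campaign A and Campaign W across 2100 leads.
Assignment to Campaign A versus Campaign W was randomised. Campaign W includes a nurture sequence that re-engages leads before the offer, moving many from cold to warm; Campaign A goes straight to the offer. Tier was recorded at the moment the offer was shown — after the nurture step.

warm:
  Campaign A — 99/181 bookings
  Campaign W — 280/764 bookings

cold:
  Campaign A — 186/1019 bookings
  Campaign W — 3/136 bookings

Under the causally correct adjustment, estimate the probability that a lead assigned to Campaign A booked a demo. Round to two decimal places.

Because the campaign influences engagement tier, engagement tier is a post-treatment mediator, not a confounder. Stratifying on it would bias the estimate; the causal effect is the crude pooled difference.
So P(outcome | do(Campaign A)) is just the pooled rate for Campaign A: 285/1200 = 0.237.

0.24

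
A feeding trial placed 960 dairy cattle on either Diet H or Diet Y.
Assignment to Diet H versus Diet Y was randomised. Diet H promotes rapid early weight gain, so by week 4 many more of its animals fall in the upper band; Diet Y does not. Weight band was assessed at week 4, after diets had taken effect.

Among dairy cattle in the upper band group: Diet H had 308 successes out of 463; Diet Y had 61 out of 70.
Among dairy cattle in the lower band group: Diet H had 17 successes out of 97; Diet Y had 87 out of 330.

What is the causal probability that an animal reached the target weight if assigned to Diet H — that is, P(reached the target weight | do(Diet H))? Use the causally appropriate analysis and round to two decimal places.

0.58

Week-4 weight band lies on the pathway diet → week-4 weight band → outcome, so adjusting for it blocks the indirect effect. For the total causal effect of diet, use the unadjusted pooled rates.
So P(outcome | do(Diet H)) is just the pooled rate for Diet H: 325/560 = 0.580.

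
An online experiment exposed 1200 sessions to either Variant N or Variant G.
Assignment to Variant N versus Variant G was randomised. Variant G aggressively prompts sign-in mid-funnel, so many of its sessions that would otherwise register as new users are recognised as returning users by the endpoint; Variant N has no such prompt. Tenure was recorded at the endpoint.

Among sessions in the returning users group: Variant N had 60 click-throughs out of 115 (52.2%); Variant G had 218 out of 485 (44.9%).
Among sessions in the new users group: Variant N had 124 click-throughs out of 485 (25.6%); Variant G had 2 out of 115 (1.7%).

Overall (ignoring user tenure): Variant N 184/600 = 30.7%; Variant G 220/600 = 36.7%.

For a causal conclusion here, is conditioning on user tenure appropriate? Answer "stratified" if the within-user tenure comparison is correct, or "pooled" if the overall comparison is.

The stratified and pooled comparisons disagree (Variant N wins within each user tenure; Variant G wins overall), so the answer turns on the causal role of user tenure.
The distribution of user tenure is itself part of what the variant does — it is an intermediate outcome. Holding it fixed would remove that part of the effect; the total effect is the pooled difference.
Pooled: Variant N 30.7% vs Variant G 36.7%; Variant G is higher overall.

pooled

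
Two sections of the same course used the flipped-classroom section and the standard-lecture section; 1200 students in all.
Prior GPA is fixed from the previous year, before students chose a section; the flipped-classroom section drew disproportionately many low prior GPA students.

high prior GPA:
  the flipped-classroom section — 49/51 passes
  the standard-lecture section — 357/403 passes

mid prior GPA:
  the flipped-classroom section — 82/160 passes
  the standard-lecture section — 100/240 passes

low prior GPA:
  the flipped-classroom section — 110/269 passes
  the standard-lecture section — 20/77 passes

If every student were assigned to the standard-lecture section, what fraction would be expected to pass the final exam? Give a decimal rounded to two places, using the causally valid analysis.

The prior GPA band-specific comparison favours the flipped-classroom section throughout, but the pooled figures favour the standard-lecture section. The question is whether to condition on prior GPA band.
The imbalance in prior GPA band arose from how students were allocated, not from anything the teaching method did; and prior GPA band independently affects the outcome. The pooled gap is confounded — condition on prior GPA band.
Standardising the standard-lecture section to the population prior GPA band mix: 0.378·357/403 + 0.333·100/240 + 0.288·20/77 = 0.549.

0.55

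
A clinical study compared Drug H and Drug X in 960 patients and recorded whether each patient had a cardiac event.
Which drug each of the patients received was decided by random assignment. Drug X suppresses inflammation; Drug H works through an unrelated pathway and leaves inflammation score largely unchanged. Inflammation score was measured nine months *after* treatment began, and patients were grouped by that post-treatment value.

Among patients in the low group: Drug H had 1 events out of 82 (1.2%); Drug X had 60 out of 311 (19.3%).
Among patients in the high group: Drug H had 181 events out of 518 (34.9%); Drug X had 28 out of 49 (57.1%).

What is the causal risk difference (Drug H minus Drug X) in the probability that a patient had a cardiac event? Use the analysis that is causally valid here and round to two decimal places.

+0.06

Inflammation score is downstream of the drug. One should not condition on a consequence of treatment, so the overall rates are the right comparison.
The causal difference is the pooled difference: 0.303 − 0.244 = +0.059.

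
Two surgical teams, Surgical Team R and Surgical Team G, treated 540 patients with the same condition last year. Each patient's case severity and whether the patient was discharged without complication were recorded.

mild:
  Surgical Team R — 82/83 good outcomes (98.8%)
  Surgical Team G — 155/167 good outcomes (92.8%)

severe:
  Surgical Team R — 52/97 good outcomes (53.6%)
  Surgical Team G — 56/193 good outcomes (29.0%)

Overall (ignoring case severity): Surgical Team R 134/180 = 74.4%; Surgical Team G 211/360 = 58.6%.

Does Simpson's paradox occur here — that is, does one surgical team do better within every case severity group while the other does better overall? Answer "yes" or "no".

no

Within each case severity level (mild 98.8% vs 92.8%; severe 53.6% vs 29.0%), Surgical Team R has the higher rate every time. Pooled: 74.4% vs 58.6% — Surgical Team R has the higher rate overall. They agree.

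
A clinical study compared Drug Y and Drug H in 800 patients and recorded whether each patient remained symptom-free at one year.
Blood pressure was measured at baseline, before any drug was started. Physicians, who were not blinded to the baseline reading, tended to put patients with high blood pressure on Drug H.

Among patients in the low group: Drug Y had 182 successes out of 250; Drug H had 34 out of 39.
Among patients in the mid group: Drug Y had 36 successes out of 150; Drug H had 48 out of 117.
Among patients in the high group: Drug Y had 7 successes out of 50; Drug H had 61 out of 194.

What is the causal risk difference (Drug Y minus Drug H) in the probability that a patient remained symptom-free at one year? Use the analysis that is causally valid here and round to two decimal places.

-0.16

Since blood pressure is a pre-existing factor (not a product of the drug) and it affects the outcome on its own, it is a confounder. The stratified rates, not the pooled rate, identify the causal effect.
Adjusting over the population distribution of blood pressure: 0.361·(0.728−0.872) + 0.334·(0.240−0.410) + 0.305·(0.140−0.314) = -0.162.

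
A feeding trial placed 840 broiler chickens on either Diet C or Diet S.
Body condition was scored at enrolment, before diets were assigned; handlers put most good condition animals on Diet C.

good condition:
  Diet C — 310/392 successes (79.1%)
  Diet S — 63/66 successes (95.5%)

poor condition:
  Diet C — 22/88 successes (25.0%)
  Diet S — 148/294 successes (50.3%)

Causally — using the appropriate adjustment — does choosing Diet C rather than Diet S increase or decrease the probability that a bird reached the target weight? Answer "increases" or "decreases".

Starting body condition is set before the diet has any effect — it is not caused by the diet — and it independently drives the outcome. That makes it a confounder, so the causal comparison is within starting body condition levels.
Within each level — good condition: 79.1% vs 95.5%; poor condition: 25.0% vs 50.3% — Diet S is higher every time.

decreases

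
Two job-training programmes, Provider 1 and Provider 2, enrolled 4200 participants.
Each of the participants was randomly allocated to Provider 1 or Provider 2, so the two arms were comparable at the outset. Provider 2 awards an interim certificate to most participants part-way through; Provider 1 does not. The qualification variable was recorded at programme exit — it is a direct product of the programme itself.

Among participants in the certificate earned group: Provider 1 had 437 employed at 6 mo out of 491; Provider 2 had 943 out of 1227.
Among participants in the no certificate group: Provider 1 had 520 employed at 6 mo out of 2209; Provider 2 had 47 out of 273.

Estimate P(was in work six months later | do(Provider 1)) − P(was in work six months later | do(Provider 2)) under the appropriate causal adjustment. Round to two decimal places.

The distribution of qualification attained during the programme is itself part of what the programme does — it is an intermediate outcome. Holding it fixed would remove that part of the effect; the total effect is the pooled difference.
The causal difference is the pooled difference: 0.354 − 0.660 = -0.306.

-0.31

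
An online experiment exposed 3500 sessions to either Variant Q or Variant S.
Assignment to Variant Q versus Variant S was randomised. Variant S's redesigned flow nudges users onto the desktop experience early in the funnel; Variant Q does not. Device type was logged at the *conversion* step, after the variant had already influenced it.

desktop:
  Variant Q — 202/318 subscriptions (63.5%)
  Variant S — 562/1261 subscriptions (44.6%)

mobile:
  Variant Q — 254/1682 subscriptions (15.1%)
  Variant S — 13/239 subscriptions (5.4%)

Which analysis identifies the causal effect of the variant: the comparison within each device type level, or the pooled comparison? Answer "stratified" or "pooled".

Within every device type level Variant Q has the higher rate, yet pooled Variant S does — Simpson's reversal.
Device type is downstream of the variant. One should not condition on a consequence of treatment, so the overall rates are the right comparison.
Pooled: Variant Q 22.8% vs Variant S 38.3%; Variant S is higher overall.

pooled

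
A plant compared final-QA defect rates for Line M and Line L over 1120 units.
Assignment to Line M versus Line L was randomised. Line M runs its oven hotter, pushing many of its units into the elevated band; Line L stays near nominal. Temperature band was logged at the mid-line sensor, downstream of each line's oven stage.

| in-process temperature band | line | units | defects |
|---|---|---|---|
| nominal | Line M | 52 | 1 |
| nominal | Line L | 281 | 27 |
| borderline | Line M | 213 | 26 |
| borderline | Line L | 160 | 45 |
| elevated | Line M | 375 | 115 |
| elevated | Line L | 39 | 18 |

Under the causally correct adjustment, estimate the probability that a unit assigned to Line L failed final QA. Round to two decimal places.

0.19

In-process temperature band lies on the pathway line → in-process temperature band → outcome, so adjusting for it blocks the indirect effect. For the total causal effect of line, use the unadjusted pooled rates.
So P(outcome | do(Line L)) is just the pooled rate for Line L: 90/480 = 0.188.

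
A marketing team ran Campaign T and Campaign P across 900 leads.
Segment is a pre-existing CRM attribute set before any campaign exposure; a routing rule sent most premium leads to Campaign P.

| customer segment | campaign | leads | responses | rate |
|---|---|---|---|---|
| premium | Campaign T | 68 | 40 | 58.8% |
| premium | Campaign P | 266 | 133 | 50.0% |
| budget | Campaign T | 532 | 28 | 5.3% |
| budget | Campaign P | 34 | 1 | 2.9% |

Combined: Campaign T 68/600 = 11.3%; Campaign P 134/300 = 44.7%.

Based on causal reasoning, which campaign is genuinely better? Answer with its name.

Campaign T

The customer segment-specific comparison favours Campaign T throughout, but the pooled figures favour Campaign P. The question is whether to condition on customer segment.
Nothing the campaign does changes customer segment; the imbalance is an allocation artefact. With customer segment also predicting the outcome, the pooled figure is confounded, and the within-stratum comparison is the causal one.
Within each level — premium: 58.8% vs 50.0%; budget: 5.3% vs 2.9% — Campaign T is higher every time.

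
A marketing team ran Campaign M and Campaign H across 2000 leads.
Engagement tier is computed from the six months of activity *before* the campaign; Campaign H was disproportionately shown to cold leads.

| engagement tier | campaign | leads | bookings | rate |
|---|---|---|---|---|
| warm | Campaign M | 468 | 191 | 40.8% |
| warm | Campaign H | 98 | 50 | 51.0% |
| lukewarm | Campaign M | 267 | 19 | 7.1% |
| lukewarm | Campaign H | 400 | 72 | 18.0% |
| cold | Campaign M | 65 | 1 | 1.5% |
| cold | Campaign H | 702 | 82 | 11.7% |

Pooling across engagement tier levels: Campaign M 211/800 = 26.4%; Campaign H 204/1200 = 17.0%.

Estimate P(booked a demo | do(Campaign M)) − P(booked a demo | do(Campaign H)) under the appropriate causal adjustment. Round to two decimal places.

-0.10

Since engagement tier is a pre-existing factor (not a product of the campaign) and it affects the outcome on its own, it is a confounder. The stratified rates, not the pooled rate, identify the causal effect.
Adjusting over the population distribution of engagement tier: 0.283·(0.408−0.510) + 0.334·(0.071−0.180) + 0.384·(0.015−0.117) = -0.104.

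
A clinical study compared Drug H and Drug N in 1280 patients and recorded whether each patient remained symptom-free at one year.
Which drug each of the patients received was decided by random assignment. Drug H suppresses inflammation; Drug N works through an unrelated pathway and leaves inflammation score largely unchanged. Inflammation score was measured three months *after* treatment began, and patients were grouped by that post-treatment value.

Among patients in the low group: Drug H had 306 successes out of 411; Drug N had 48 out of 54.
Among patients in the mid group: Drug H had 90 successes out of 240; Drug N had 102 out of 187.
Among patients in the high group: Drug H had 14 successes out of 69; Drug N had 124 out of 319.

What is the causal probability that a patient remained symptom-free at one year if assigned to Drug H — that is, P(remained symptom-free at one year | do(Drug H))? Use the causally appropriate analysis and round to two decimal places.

Within every inflammation score level Drug N has the higher rate, yet pooled Drug H does — Simpson's reversal.
Inflammation score is recorded after the drug and is itself shifted by it — it sits on the causal path from drug to outcome. Conditioning on a mediator would strip out part of the effect we want; the pooled comparison gives the total causal effect.
So P(outcome | do(Drug H)) is just the pooled rate for Drug H: 410/720 = 0.569.

0.57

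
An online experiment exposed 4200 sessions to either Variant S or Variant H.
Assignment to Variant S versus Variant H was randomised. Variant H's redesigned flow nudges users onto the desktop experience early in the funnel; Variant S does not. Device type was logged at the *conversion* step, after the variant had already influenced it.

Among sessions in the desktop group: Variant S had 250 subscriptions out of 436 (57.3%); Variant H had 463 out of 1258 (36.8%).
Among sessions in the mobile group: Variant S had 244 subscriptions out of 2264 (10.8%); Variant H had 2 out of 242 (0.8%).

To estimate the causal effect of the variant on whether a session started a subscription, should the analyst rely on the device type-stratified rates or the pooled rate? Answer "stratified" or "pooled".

pooled

Device type lies on the pathway variant → device type → outcome, so adjusting for it blocks the indirect effect. For the total causal effect of variant, use the unadjusted pooled rates.
Pooled: Variant S 18.3% vs Variant H 31.0%; Variant H is higher overall.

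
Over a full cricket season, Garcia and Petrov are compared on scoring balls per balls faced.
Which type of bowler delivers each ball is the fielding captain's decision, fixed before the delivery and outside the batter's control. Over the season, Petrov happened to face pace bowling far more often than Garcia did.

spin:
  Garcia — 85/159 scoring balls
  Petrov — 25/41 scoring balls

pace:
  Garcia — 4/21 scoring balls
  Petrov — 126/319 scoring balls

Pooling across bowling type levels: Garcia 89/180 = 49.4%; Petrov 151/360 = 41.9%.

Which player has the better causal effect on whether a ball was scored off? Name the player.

Petrov

Bowling type satisfies the back-door criterion: it is not a descendant of the player, and it blocks the spurious path from player to outcome. Adjusting for it (i.e., using the within-bowling type rates) gives the causal effect.
Within each level — spin: 53.5% vs 61.0%; pace: 19.0% vs 39.5% — Petrov is higher every time.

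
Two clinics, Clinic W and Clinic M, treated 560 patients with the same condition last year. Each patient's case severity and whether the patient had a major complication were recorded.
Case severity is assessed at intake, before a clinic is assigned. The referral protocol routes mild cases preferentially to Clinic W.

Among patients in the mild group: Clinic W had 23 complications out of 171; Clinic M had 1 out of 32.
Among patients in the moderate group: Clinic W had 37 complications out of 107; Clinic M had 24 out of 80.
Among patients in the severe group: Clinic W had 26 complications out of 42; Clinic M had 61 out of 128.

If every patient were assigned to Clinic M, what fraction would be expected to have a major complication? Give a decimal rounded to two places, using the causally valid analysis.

0.26

Case severity satisfies the back-door criterion: it is not a descendant of the clinic, and it blocks the spurious path from clinic to outcome. Adjusting for it (i.e., using the within-case severity rates) gives the causal effect.
Standardising Clinic M to the population case severity mix: 0.362·1/32 + 0.334·24/80 + 0.304·61/128 = 0.256.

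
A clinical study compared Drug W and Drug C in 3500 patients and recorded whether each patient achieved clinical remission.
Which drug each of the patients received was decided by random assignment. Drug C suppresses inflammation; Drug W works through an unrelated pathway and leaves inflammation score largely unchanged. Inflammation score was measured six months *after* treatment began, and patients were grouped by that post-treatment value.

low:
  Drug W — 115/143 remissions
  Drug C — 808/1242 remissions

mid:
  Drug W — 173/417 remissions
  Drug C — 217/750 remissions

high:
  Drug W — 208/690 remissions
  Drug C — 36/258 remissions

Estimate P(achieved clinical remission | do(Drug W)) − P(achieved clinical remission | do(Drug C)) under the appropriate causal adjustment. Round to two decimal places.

-0.07

Inflammation score is downstream of the drug. One should not condition on a consequence of treatment, so the overall rates are the right comparison.
The causal difference is the pooled difference: 0.397 − 0.472 = -0.075.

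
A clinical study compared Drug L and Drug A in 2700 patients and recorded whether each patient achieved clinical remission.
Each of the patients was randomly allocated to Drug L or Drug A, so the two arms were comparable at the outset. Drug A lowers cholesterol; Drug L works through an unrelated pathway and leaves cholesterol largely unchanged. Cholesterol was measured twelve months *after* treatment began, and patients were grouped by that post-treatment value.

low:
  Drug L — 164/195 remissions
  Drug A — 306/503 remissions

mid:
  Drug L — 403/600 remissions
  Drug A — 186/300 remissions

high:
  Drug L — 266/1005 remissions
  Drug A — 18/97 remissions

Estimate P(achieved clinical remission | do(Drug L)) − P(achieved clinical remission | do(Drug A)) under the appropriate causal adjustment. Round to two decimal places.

The distribution of cholesterol is itself part of what the drug does — it is an intermediate outcome. Holding it fixed would remove that part of the effect; the total effect is the pooled difference.
The causal difference is the pooled difference: 0.463 − 0.567 = -0.104.

-0.10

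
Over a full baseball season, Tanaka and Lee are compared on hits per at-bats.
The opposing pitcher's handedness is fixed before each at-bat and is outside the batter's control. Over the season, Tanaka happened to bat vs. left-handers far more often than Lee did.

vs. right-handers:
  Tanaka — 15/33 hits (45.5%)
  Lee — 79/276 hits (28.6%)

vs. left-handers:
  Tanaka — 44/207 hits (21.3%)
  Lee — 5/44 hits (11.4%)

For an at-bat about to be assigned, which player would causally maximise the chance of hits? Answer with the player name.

Tanaka

Pitcher handedness is set before the player has any effect — it is not caused by the player — and it independently drives the outcome. That makes it a confounder, so the causal comparison is within pitcher handedness levels.
Within each level — vs. right-handers: 45.5% vs 28.6%; vs. left-handers: 21.3% vs 11.4% — Tanaka is higher every time.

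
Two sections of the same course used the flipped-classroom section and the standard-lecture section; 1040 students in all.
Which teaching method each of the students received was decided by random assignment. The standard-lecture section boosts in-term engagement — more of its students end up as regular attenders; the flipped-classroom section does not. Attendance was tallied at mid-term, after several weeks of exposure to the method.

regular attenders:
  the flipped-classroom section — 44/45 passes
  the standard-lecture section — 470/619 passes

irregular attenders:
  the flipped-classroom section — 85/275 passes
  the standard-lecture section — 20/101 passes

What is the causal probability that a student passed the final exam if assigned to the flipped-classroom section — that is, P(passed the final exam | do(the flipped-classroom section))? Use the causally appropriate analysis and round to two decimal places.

0.40

The stratified and pooled comparisons disagree (the flipped-classroom section wins within each mid-term attendance; the standard-lecture section wins overall), so the answer turns on the causal role of mid-term attendance.
Because the teaching method influences mid-term attendance, mid-term attendance is a post-treatment mediator, not a confounder. Stratifying on it would bias the estimate; the causal effect is the crude pooled difference.
So P(outcome | do(the flipped-classroom section)) is just the pooled rate for the flipped-classroom section: 129/320 = 0.403.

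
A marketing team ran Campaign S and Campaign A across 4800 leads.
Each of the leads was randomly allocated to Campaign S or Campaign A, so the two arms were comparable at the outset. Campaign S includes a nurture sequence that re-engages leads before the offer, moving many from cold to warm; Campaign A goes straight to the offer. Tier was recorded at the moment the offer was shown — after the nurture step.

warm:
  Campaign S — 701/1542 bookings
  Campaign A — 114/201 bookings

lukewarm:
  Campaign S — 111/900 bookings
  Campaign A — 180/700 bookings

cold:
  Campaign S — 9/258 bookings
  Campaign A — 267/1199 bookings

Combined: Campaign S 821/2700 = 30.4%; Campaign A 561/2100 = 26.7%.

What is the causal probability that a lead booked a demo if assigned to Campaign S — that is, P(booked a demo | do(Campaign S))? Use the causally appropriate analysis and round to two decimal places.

Engagement tier lies on the pathway campaign → engagement tier → outcome, so adjusting for it blocks the indirect effect. For the total causal effect of campaign, use the unadjusted pooled rates.
So P(outcome | do(Campaign S)) is just the pooled rate for Campaign S: 821/2700 = 0.304.

0.30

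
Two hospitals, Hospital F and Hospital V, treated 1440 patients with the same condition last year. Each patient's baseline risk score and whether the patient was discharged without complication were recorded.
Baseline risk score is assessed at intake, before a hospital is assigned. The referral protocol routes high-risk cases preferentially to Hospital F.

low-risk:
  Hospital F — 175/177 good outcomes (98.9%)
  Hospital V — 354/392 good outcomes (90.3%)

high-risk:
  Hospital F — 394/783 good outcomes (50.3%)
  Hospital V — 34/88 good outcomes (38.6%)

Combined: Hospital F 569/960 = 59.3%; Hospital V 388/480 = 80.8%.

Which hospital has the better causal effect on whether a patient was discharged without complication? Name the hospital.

Hospital F is higher inside every baseline risk score stratum but Hospital V is higher in aggregate. Whether to stratify depends on how baseline risk score relates to the hospital.
Nothing the hospital does changes baseline risk score; the imbalance is an allocation artefact. With baseline risk score also predicting the outcome, the pooled figure is confounded, and the within-stratum comparison is the causal one.
Within each level — low-risk: 98.9% vs 90.3%; high-risk: 50.3% vs 38.6% — Hospital F is higher every time.

Hospital F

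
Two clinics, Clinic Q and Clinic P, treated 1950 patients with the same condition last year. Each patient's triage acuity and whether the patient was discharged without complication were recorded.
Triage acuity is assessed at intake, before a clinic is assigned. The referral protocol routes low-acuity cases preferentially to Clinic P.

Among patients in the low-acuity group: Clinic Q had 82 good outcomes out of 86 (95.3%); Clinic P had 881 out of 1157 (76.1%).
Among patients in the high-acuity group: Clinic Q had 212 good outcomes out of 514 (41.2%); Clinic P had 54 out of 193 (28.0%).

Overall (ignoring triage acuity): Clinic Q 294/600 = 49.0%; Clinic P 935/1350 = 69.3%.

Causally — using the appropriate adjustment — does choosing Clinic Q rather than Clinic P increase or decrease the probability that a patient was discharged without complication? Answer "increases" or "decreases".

increases

The triage acuity-specific comparison favours Clinic Q throughout, but the pooled figures favour Clinic P. The question is whether to condition on triage acuity.
Triage acuity is set before the clinic has any effect — it is not caused by the clinic — and it independently drives the outcome. That makes it a confounder, so the causal comparison is within triage acuity levels.
Within each level — low-acuity: 95.3% vs 76.1%; high-acuity: 41.2% vs 28.0% — Clinic Q is higher every time.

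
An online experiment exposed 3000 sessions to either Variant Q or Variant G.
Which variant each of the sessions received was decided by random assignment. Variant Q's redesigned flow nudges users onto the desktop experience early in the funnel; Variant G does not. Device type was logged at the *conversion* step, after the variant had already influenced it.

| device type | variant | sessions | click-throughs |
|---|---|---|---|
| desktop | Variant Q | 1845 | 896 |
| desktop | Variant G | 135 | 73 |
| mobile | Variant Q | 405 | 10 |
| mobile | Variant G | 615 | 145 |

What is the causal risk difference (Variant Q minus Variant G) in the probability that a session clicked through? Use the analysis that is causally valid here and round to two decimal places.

Device type here is a post-treatment variable shaped by the variant; conditioning on it would introduce bias rather than remove it. The overall comparison is the causal one.
The causal difference is the pooled difference: 0.403 − 0.291 = +0.112.

+0.11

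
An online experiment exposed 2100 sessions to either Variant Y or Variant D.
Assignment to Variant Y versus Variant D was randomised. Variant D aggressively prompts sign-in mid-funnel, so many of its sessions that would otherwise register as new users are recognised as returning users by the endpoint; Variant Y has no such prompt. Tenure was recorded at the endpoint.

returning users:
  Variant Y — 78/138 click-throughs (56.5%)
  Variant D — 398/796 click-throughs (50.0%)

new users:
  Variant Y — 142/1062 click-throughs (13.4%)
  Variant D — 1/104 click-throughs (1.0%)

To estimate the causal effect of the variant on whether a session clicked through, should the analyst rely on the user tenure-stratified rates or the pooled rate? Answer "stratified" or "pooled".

pooled

The stratified and pooled comparisons disagree (Variant Y wins within each user tenure; Variant D wins overall), so the answer turns on the causal role of user tenure.
User tenure lies on the pathway variant → user tenure → outcome, so adjusting for it blocks the indirect effect. For the total causal effect of variant, use the unadjusted pooled rates.
Pooled: Variant Y 18.3% vs Variant D 44.3%; Variant D is higher overall.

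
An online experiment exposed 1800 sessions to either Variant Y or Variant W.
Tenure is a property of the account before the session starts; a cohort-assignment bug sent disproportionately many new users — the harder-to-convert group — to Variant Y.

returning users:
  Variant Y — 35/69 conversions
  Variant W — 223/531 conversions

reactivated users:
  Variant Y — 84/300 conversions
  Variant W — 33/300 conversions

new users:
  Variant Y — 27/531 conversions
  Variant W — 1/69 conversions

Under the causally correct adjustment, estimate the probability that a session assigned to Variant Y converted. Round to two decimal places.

Here user tenure is a common cause — it drives both which variant a case falls under and the outcome. The crude comparison mixes populations; the stratum-specific rates are the causally relevant ones.
Standardising Variant Y to the population user tenure mix: 0.333·35/69 + 0.333·84/300 + 0.333·27/531 = 0.279.

0.28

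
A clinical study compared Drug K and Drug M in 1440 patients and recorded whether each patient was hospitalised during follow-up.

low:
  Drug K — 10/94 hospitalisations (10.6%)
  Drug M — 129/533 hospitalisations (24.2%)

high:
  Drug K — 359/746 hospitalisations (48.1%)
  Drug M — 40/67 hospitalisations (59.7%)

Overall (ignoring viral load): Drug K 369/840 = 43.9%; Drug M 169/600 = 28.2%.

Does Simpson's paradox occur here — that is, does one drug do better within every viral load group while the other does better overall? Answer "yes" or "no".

Within each viral load level (low 10.6% vs 24.2%; high 48.1% vs 59.7%), Drug K has the lower rate every time. Pooled: 43.9% vs 28.2% — Drug M has the lower rate overall. The two comparisons disagree.

yes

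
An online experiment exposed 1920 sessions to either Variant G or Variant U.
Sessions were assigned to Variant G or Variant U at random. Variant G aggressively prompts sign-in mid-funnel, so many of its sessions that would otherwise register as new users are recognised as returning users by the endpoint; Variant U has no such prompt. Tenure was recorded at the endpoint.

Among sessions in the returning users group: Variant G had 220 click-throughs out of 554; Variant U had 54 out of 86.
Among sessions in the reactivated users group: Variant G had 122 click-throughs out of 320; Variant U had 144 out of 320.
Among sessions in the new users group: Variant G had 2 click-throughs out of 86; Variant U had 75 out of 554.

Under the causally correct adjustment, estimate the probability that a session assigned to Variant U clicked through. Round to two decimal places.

0.28

The distribution of user tenure is itself part of what the variant does — it is an intermediate outcome. Holding it fixed would remove that part of the effect; the total effect is the pooled difference.
So P(outcome | do(Variant U)) is just the pooled rate for Variant U: 273/960 = 0.284.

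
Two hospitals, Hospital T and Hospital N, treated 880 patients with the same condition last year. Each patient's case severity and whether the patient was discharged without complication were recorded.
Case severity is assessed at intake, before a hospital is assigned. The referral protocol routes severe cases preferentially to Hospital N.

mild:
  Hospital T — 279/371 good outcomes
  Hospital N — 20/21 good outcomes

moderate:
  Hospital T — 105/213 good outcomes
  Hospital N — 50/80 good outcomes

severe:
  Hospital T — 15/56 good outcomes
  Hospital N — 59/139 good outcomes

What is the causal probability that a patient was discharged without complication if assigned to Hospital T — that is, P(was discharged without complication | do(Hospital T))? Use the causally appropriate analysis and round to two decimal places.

0.56

Case severity is set before the hospital has any effect — it is not caused by the hospital — and it independently drives the outcome. That makes it a confounder, so the causal comparison is within case severity levels.
Standardising Hospital T to the population case severity mix: 0.445·279/371 + 0.333·105/213 + 0.222·15/56 = 0.558.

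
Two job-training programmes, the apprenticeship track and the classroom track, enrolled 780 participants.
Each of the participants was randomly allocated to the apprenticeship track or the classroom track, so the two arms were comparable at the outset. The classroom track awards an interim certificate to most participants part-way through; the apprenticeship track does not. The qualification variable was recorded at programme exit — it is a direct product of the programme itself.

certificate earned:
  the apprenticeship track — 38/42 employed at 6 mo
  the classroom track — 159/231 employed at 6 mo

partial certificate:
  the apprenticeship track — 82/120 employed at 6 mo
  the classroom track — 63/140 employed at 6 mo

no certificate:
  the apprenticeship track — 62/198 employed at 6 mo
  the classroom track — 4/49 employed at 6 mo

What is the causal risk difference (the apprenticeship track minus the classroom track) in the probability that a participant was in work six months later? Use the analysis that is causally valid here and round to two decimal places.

Qualification attained during the programme is downstream of the programme. One should not condition on a consequence of treatment, so the overall rates are the right comparison.
The causal difference is the pooled difference: 0.506 − 0.538 = -0.033.

-0.03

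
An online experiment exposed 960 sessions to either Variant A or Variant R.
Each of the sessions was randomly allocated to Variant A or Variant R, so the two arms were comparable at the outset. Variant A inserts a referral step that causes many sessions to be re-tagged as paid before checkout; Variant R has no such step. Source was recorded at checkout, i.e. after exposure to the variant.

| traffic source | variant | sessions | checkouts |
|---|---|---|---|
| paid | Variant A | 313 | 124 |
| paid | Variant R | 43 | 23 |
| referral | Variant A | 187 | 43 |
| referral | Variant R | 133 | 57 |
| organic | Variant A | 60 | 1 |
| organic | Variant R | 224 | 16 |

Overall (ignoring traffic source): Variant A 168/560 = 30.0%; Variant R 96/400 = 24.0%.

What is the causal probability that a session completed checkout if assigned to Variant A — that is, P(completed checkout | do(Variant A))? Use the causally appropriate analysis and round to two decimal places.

0.30

Traffic source is downstream of the variant. One should not condition on a consequence of treatment, so the overall rates are the right comparison.
So P(outcome | do(Variant A)) is just the pooled rate for Variant A: 168/560 = 0.300.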